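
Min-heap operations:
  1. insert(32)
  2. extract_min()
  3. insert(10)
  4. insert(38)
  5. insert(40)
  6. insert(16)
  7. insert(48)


insert(32) -> [32]
extract_min()->32, []
insert(10) -> [10]
insert(38) -> [10, 38]
insert(40) -> [10, 38, 40]
insert(16) -> [10, 16, 40, 38]
insert(48) -> [10, 16, 40, 38, 48]

Final heap: [10, 16, 40, 38, 48]


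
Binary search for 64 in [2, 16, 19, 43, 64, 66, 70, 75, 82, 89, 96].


Step 1: lo=0, hi=10, mid=5, val=66
Step 2: lo=0, hi=4, mid=2, val=19
Step 3: lo=3, hi=4, mid=3, val=43
Step 4: lo=4, hi=4, mid=4, val=64

Found at index 4


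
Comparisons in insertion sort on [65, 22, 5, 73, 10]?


Algorithm: insertion sort
Input: [65, 22, 5, 73, 10]
Sorted: [5, 10, 22, 65, 73]

8


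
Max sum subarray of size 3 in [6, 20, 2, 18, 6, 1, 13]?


[0:3]: 28
[1:4]: 40
[2:5]: 26
[3:6]: 25
[4:7]: 20

Max: 40 at [1:4]


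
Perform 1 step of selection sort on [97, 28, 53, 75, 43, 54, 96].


Initial: [97, 28, 53, 75, 43, 54, 96]
Step 1: min=28 at 1
  Swap: [28, 97, 53, 75, 43, 54, 96]

After 1 step: [28, 97, 53, 75, 43, 54, 96]


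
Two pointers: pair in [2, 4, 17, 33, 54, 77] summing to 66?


lo=0(2)+hi=5(77)=79
lo=0(2)+hi=4(54)=56
lo=1(4)+hi=4(54)=58
lo=2(17)+hi=4(54)=71
lo=2(17)+hi=3(33)=50

No pair found


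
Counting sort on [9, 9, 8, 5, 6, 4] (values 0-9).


Input: [9, 9, 8, 5, 6, 4]
Counts: [0, 0, 0, 0, 1, 1, 1, 0, 1, 2]

Sorted: [4, 5, 6, 8, 9, 9]


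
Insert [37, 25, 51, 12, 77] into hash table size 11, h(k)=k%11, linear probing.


Insert 37: h=4 -> slot 4
Insert 25: h=3 -> slot 3
Insert 51: h=7 -> slot 7
Insert 12: h=1 -> slot 1
Insert 77: h=0 -> slot 0

Table: [77, 12, None, 25, 37, None, None, 51, None, None, None]


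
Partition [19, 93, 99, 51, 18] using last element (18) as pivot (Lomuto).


Pivot: 18
Place pivot at 0: [18, 93, 99, 51, 19]

Partitioned: [18, 93, 99, 51, 19]


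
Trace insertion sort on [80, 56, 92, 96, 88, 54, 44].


Initial: [80, 56, 92, 96, 88, 54, 44]
Insert 56: [56, 80, 92, 96, 88, 54, 44]
Insert 92: [56, 80, 92, 96, 88, 54, 44]
Insert 96: [56, 80, 92, 96, 88, 54, 44]
Insert 88: [56, 80, 88, 92, 96, 54, 44]
Insert 54: [54, 56, 80, 88, 92, 96, 44]
Insert 44: [44, 54, 56, 80, 88, 92, 96]

Sorted: [44, 54, 56, 80, 88, 92, 96]


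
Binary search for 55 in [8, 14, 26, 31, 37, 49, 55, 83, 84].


Step 1: lo=0, hi=8, mid=4, val=37
Step 2: lo=5, hi=8, mid=6, val=55

Found at index 6


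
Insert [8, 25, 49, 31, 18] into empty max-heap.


Insert 8: [8]
Insert 25: [25, 8]
Insert 49: [49, 8, 25]
Insert 31: [49, 31, 25, 8]
Insert 18: [49, 31, 25, 8, 18]

Final heap: [49, 31, 25, 8, 18]


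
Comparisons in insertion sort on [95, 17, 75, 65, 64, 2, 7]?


Algorithm: insertion sort
Input: [95, 17, 75, 65, 64, 2, 7]
Sorted: [2, 7, 17, 64, 65, 75, 95]

21


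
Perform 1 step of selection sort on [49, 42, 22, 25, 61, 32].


Initial: [49, 42, 22, 25, 61, 32]
Step 1: min=22 at 2
  Swap: [22, 42, 49, 25, 61, 32]

After 1 step: [22, 42, 49, 25, 61, 32]


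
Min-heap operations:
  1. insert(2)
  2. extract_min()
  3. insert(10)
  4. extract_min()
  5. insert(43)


insert(2) -> [2]
extract_min()->2, []
insert(10) -> [10]
extract_min()->10, []
insert(43) -> [43]

Final heap: [43]


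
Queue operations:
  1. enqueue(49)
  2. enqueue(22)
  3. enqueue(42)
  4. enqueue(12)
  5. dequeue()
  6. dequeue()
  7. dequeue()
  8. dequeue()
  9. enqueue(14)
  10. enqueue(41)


enqueue(49) -> [49]
enqueue(22) -> [49, 22]
enqueue(42) -> [49, 22, 42]
enqueue(12) -> [49, 22, 42, 12]
dequeue()->49, [22, 42, 12]
dequeue()->22, [42, 12]
dequeue()->42, [12]
dequeue()->12, []
enqueue(14) -> [14]
enqueue(41) -> [14, 41]

Final queue: [14, 41]


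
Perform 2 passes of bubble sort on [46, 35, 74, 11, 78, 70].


Initial: [46, 35, 74, 11, 78, 70]
Pass 1: [35, 46, 11, 74, 70, 78] (3 swaps)
Pass 2: [35, 11, 46, 70, 74, 78] (2 swaps)

After 2 passes: [35, 11, 46, 70, 74, 78]


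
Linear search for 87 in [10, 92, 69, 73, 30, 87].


i=0: 10!=87
i=1: 92!=87
i=2: 69!=87
i=3: 73!=87
i=4: 30!=87
i=5: 87==87 found!

Found at 5, 6 comps


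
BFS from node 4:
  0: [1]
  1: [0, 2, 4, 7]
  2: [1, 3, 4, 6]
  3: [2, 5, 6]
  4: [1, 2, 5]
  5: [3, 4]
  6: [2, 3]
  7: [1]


Visit 4, enqueue [1, 2, 5]
Visit 1, enqueue [0, 7]
Visit 2, enqueue [3, 6]
Visit 5, enqueue []
Visit 0, enqueue []
Visit 7, enqueue []
Visit 3, enqueue []
Visit 6, enqueue []

BFS order: [4, 1, 2, 5, 0, 7, 3, 6]


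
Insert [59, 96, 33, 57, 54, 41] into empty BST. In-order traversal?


Insert 59: root
Insert 96: R from 59
Insert 33: L from 59
Insert 57: L from 59 -> R from 33
Insert 54: L from 59 -> R from 33 -> L from 57
Insert 41: L from 59 -> R from 33 -> L from 57 -> L from 54

In-order: [33, 41, 54, 57, 59, 96]


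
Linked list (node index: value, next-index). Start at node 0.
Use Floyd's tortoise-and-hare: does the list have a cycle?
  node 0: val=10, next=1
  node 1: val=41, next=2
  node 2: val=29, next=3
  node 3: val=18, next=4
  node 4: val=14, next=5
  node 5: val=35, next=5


Floyd's tortoise (slow, +1) and hare (fast, +2):
  init: slow=0, fast=0
  step 1: slow=1, fast=2
  step 2: slow=2, fast=4
  step 3: slow=3, fast=5
  step 4: slow=4, fast=5
  step 5: slow=5, fast=5
  slow == fast at node 5: cycle detected

Cycle: yes


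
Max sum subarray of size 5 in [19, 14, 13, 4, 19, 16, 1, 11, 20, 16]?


[0:5]: 69
[1:6]: 66
[2:7]: 53
[3:8]: 51
[4:9]: 67
[5:10]: 64

Max: 69 at [0:5]


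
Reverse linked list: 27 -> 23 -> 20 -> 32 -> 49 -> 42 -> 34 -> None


Step 1: curr=27, set curr.next=prev(None) | reversed so far: 27
Step 2: curr=23, set curr.next=prev(27) | reversed so far: 23 -> 27
Step 3: curr=20, set curr.next=prev(23) | reversed so far: 20 -> 23 -> 27
Step 4: curr=32, set curr.next=prev(20) | reversed so far: 32 -> 20 -> 23 -> 27
Step 5: curr=49, set curr.next=prev(32) | reversed so far: 49 -> 32 -> 20 -> 23 -> 27
Step 6: curr=42, set curr.next=prev(49) | reversed so far: 42 -> 49 -> 32 -> 20 -> 23 -> 27
Step 7: curr=34, set curr.next=prev(42) | reversed so far: 34 -> 42 -> 49 -> 32 -> 20 -> 23 -> 27

34 -> 42 -> 49 -> 32 -> 20 -> 23 -> 27 -> None


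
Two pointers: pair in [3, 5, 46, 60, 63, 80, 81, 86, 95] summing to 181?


lo=0(3)+hi=8(95)=98
lo=1(5)+hi=8(95)=100
lo=2(46)+hi=8(95)=141
lo=3(60)+hi=8(95)=155
lo=4(63)+hi=8(95)=158
lo=5(80)+hi=8(95)=175
lo=6(81)+hi=8(95)=176
lo=7(86)+hi=8(95)=181

Yes: 86+95=181


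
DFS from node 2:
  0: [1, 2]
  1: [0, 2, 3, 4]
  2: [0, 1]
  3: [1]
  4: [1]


Visit 2, push [1, 0]
Visit 0, push [1]
Visit 1, push [4, 3]
Visit 3, push []
Visit 4, push []

DFS order: [2, 0, 1, 3, 4]


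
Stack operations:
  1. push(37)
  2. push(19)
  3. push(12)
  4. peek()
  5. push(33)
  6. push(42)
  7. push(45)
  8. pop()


push(37) -> [37]
push(19) -> [37, 19]
push(12) -> [37, 19, 12]
peek()->12
push(33) -> [37, 19, 12, 33]
push(42) -> [37, 19, 12, 33, 42]
push(45) -> [37, 19, 12, 33, 42, 45]
pop()->45, [37, 19, 12, 33, 42]

Final stack: [37, 19, 12, 33, 42]


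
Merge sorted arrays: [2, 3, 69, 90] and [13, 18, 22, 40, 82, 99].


Take 2 from A
Take 3 from A
Take 13 from B
Take 18 from B
Take 22 from B
Take 40 from B
Take 69 from A
Take 82 from B
Take 90 from A

Merged: [2, 3, 13, 18, 22, 40, 69, 82, 90, 99]


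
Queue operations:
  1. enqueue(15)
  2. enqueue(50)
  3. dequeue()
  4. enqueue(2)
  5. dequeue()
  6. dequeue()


enqueue(15) -> [15]
enqueue(50) -> [15, 50]
dequeue()->15, [50]
enqueue(2) -> [50, 2]
dequeue()->50, [2]
dequeue()->2, []

Final queue: []


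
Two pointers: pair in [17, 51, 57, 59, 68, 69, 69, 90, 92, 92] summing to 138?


lo=0(17)+hi=9(92)=109
lo=1(51)+hi=9(92)=143
lo=1(51)+hi=8(92)=143
lo=1(51)+hi=7(90)=141
lo=1(51)+hi=6(69)=120
lo=2(57)+hi=6(69)=126
lo=3(59)+hi=6(69)=128
lo=4(68)+hi=6(69)=137
lo=5(69)+hi=6(69)=138

Yes: 69+69=138


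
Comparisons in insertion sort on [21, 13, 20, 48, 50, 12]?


Algorithm: insertion sort
Input: [21, 13, 20, 48, 50, 12]
Sorted: [12, 13, 20, 21, 48, 50]

10


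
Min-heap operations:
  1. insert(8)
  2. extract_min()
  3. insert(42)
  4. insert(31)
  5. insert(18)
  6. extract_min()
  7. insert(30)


insert(8) -> [8]
extract_min()->8, []
insert(42) -> [42]
insert(31) -> [31, 42]
insert(18) -> [18, 42, 31]
extract_min()->18, [31, 42]
insert(30) -> [30, 42, 31]

Final heap: [30, 42, 31]


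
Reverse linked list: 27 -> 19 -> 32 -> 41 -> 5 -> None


Step 1: curr=27, set curr.next=prev(None) | reversed so far: 27
Step 2: curr=19, set curr.next=prev(27) | reversed so far: 19 -> 27
Step 3: curr=32, set curr.next=prev(19) | reversed so far: 32 -> 19 -> 27
Step 4: curr=41, set curr.next=prev(32) | reversed so far: 41 -> 32 -> 19 -> 27
Step 5: curr=5, set curr.next=prev(41) | reversed so far: 5 -> 41 -> 32 -> 19 -> 27

5 -> 41 -> 32 -> 19 -> 27 -> None


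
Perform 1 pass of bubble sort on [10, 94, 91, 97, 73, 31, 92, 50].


Initial: [10, 94, 91, 97, 73, 31, 92, 50]
Pass 1: [10, 91, 94, 73, 31, 92, 50, 97] (5 swaps)

After 1 pass: [10, 91, 94, 73, 31, 92, 50, 97]


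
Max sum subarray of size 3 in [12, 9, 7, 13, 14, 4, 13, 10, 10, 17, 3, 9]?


[0:3]: 28
[1:4]: 29
[2:5]: 34
[3:6]: 31
[4:7]: 31
[5:8]: 27
[6:9]: 33
[7:10]: 37
[8:11]: 30
[9:12]: 29

Max: 37 at [7:10]


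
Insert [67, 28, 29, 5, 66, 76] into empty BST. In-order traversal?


Insert 67: root
Insert 28: L from 67
Insert 29: L from 67 -> R from 28
Insert 5: L from 67 -> L from 28
Insert 66: L from 67 -> R from 28 -> R from 29
Insert 76: R from 67

In-order: [5, 28, 29, 66, 67, 76]


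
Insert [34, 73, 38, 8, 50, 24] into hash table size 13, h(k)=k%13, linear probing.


Insert 34: h=8 -> slot 8
Insert 73: h=8, 1 probes -> slot 9
Insert 38: h=12 -> slot 12
Insert 8: h=8, 2 probes -> slot 10
Insert 50: h=11 -> slot 11
Insert 24: h=11, 2 probes -> slot 0

Table: [24, None, None, None, None, None, None, None, 34, 73, 8, 50, 38]


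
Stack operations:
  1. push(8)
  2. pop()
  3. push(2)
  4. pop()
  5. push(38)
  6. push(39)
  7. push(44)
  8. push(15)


push(8) -> [8]
pop()->8, []
push(2) -> [2]
pop()->2, []
push(38) -> [38]
push(39) -> [38, 39]
push(44) -> [38, 39, 44]
push(15) -> [38, 39, 44, 15]

Final stack: [38, 39, 44, 15]


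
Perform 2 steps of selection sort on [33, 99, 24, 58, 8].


Initial: [33, 99, 24, 58, 8]
Step 1: min=8 at 4
  Swap: [8, 99, 24, 58, 33]
Step 2: min=24 at 2
  Swap: [8, 24, 99, 58, 33]

After 2 steps: [8, 24, 99, 58, 33]


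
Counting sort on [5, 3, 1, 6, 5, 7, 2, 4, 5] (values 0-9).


Input: [5, 3, 1, 6, 5, 7, 2, 4, 5]
Counts: [0, 1, 1, 1, 1, 3, 1, 1, 0, 0]

Sorted: [1, 2, 3, 4, 5, 5, 5, 6, 7]


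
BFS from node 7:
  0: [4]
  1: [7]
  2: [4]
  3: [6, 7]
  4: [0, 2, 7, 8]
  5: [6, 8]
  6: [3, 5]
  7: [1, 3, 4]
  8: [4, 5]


Visit 7, enqueue [1, 3, 4]
Visit 1, enqueue []
Visit 3, enqueue [6]
Visit 4, enqueue [0, 2, 8]
Visit 6, enqueue [5]
Visit 0, enqueue []
Visit 2, enqueue []
Visit 8, enqueue []
Visit 5, enqueue []

BFS order: [7, 1, 3, 4, 6, 0, 2, 8, 5]


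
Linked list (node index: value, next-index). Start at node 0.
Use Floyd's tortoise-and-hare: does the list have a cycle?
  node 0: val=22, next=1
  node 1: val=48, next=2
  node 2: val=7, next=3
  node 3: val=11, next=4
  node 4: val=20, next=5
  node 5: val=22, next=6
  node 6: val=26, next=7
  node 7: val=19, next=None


Floyd's tortoise (slow, +1) and hare (fast, +2):
  init: slow=0, fast=0
  step 1: slow=1, fast=2
  step 2: slow=2, fast=4
  step 3: slow=3, fast=6
  step 4: fast 6->7->None, no cycle

Cycle: no


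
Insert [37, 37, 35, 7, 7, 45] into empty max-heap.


Insert 37: [37]
Insert 37: [37, 37]
Insert 35: [37, 37, 35]
Insert 7: [37, 37, 35, 7]
Insert 7: [37, 37, 35, 7, 7]
Insert 45: [45, 37, 37, 7, 7, 35]

Final heap: [45, 37, 37, 7, 7, 35]


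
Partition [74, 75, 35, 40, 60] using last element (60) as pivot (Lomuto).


Pivot: 60
  35 <= 60: swap -> [35, 75, 74, 40, 60]
  40 <= 60: swap -> [35, 40, 74, 75, 60]
Place pivot at 2: [35, 40, 60, 75, 74]

Partitioned: [35, 40, 60, 75, 74]


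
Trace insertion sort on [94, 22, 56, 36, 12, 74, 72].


Initial: [94, 22, 56, 36, 12, 74, 72]
Insert 22: [22, 94, 56, 36, 12, 74, 72]
Insert 56: [22, 56, 94, 36, 12, 74, 72]
Insert 36: [22, 36, 56, 94, 12, 74, 72]
Insert 12: [12, 22, 36, 56, 94, 74, 72]
Insert 74: [12, 22, 36, 56, 74, 94, 72]
Insert 72: [12, 22, 36, 56, 72, 74, 94]

Sorted: [12, 22, 36, 56, 72, 74, 94]


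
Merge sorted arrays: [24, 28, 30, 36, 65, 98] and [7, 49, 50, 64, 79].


Take 7 from B
Take 24 from A
Take 28 from A
Take 30 from A
Take 36 from A
Take 49 from B
Take 50 from B
Take 64 from B
Take 65 from A
Take 79 from B

Merged: [7, 24, 28, 30, 36, 49, 50, 64, 65, 79, 98]


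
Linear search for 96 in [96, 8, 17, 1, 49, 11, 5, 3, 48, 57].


i=0: 96==96 found!

Found at 0, 1 comps


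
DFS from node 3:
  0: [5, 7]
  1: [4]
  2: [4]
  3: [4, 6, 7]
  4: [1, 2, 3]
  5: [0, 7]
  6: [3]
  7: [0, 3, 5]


Visit 3, push [7, 6, 4]
Visit 4, push [2, 1]
Visit 1, push []
Visit 2, push []
Visit 6, push []
Visit 7, push [5, 0]
Visit 0, push [5]
Visit 5, push []

DFS order: [3, 4, 1, 2, 6, 7, 0, 5]


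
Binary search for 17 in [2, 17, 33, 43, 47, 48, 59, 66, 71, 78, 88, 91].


Step 1: lo=0, hi=11, mid=5, val=48
Step 2: lo=0, hi=4, mid=2, val=33
Step 3: lo=0, hi=1, mid=0, val=2
Step 4: lo=1, hi=1, mid=1, val=17

Found at index 1


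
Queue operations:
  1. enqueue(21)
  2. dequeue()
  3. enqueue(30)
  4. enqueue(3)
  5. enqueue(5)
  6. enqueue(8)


enqueue(21) -> [21]
dequeue()->21, []
enqueue(30) -> [30]
enqueue(3) -> [30, 3]
enqueue(5) -> [30, 3, 5]
enqueue(8) -> [30, 3, 5, 8]

Final queue: [30, 3, 5, 8]


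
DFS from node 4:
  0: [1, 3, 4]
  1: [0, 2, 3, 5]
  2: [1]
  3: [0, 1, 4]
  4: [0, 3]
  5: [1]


Visit 4, push [3, 0]
Visit 0, push [3, 1]
Visit 1, push [5, 3, 2]
Visit 2, push []
Visit 3, push []
Visit 5, push []

DFS order: [4, 0, 1, 2, 3, 5]


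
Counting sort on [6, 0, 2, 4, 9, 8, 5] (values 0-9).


Input: [6, 0, 2, 4, 9, 8, 5]
Counts: [1, 0, 1, 0, 1, 1, 1, 0, 1, 1]

Sorted: [0, 2, 4, 5, 6, 8, 9]


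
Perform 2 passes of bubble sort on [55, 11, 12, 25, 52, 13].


Initial: [55, 11, 12, 25, 52, 13]
Pass 1: [11, 12, 25, 52, 13, 55] (5 swaps)
Pass 2: [11, 12, 25, 13, 52, 55] (1 swaps)

After 2 passes: [11, 12, 25, 13, 52, 55]


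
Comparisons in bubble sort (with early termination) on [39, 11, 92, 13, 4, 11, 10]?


Algorithm: bubble sort (with early termination)
Input: [39, 11, 92, 13, 4, 11, 10]
Sorted: [4, 10, 11, 11, 13, 39, 92]

21


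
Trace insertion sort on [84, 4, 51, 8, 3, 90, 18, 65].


Initial: [84, 4, 51, 8, 3, 90, 18, 65]
Insert 4: [4, 84, 51, 8, 3, 90, 18, 65]
Insert 51: [4, 51, 84, 8, 3, 90, 18, 65]
Insert 8: [4, 8, 51, 84, 3, 90, 18, 65]
Insert 3: [3, 4, 8, 51, 84, 90, 18, 65]
Insert 90: [3, 4, 8, 51, 84, 90, 18, 65]
Insert 18: [3, 4, 8, 18, 51, 84, 90, 65]
Insert 65: [3, 4, 8, 18, 51, 65, 84, 90]

Sorted: [3, 4, 8, 18, 51, 65, 84, 90]


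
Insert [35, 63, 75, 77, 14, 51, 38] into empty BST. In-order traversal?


Insert 35: root
Insert 63: R from 35
Insert 75: R from 35 -> R from 63
Insert 77: R from 35 -> R from 63 -> R from 75
Insert 14: L from 35
Insert 51: R from 35 -> L from 63
Insert 38: R from 35 -> L from 63 -> L from 51

In-order: [14, 35, 38, 51, 63, 75, 77]


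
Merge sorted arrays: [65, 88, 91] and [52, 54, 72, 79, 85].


Take 52 from B
Take 54 from B
Take 65 from A
Take 72 from B
Take 79 from B
Take 85 from B

Merged: [52, 54, 65, 72, 79, 85, 88, 91]


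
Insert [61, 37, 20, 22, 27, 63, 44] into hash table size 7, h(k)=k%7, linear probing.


Insert 61: h=5 -> slot 5
Insert 37: h=2 -> slot 2
Insert 20: h=6 -> slot 6
Insert 22: h=1 -> slot 1
Insert 27: h=6, 1 probes -> slot 0
Insert 63: h=0, 3 probes -> slot 3
Insert 44: h=2, 2 probes -> slot 4

Table: [27, 22, 37, 63, 44, 61, 20]


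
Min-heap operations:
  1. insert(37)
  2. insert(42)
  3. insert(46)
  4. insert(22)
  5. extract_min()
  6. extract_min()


insert(37) -> [37]
insert(42) -> [37, 42]
insert(46) -> [37, 42, 46]
insert(22) -> [22, 37, 46, 42]
extract_min()->22, [37, 42, 46]
extract_min()->37, [42, 46]

Final heap: [42, 46]


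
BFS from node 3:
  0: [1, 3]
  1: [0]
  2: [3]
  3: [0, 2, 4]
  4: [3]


Visit 3, enqueue [0, 2, 4]
Visit 0, enqueue [1]
Visit 2, enqueue []
Visit 4, enqueue []
Visit 1, enqueue []

BFS order: [3, 0, 2, 4, 1]


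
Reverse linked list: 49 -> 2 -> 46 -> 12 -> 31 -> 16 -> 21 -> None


Step 1: curr=49, set curr.next=prev(None) | reversed so far: 49
Step 2: curr=2, set curr.next=prev(49) | reversed so far: 2 -> 49
Step 3: curr=46, set curr.next=prev(2) | reversed so far: 46 -> 2 -> 49
Step 4: curr=12, set curr.next=prev(46) | reversed so far: 12 -> 46 -> 2 -> 49
Step 5: curr=31, set curr.next=prev(12) | reversed so far: 31 -> 12 -> 46 -> 2 -> 49
Step 6: curr=16, set curr.next=prev(31) | reversed so far: 16 -> 31 -> 12 -> 46 -> 2 -> 49
Step 7: curr=21, set curr.next=prev(16) | reversed so far: 21 -> 16 -> 31 -> 12 -> 46 -> 2 -> 49

21 -> 16 -> 31 -> 12 -> 46 -> 2 -> 49 -> None


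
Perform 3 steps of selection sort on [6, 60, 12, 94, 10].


Initial: [6, 60, 12, 94, 10]
Step 1: min=6 at 0
  Swap: [6, 60, 12, 94, 10]
Step 2: min=10 at 4
  Swap: [6, 10, 12, 94, 60]
Step 3: min=12 at 2
  Swap: [6, 10, 12, 94, 60]

After 3 steps: [6, 10, 12, 94, 60]


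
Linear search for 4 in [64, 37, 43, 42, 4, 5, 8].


i=0: 64!=4
i=1: 37!=4
i=2: 43!=4
i=3: 42!=4
i=4: 4==4 found!

Found at 4, 5 comps


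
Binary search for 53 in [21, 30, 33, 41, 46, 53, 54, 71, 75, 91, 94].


Step 1: lo=0, hi=10, mid=5, val=53

Found at index 5


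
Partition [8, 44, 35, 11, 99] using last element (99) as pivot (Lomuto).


Pivot: 99
  8 <= 99: advance i (no swap)
  44 <= 99: advance i (no swap)
  35 <= 99: advance i (no swap)
  11 <= 99: advance i (no swap)
Place pivot at 4: [8, 44, 35, 11, 99]

Partitioned: [8, 44, 35, 11, 99]


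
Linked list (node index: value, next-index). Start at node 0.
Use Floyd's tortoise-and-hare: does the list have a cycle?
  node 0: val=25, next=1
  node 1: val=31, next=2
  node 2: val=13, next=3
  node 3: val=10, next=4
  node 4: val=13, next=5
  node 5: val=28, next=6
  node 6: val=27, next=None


Floyd's tortoise (slow, +1) and hare (fast, +2):
  init: slow=0, fast=0
  step 1: slow=1, fast=2
  step 2: slow=2, fast=4
  step 3: slow=3, fast=6
  step 4: fast -> None, no cycle

Cycle: no


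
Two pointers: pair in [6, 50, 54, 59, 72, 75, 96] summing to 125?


lo=0(6)+hi=6(96)=102
lo=1(50)+hi=6(96)=146
lo=1(50)+hi=5(75)=125

Yes: 50+75=125


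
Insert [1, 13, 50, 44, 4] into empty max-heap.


Insert 1: [1]
Insert 13: [13, 1]
Insert 50: [50, 1, 13]
Insert 44: [50, 44, 13, 1]
Insert 4: [50, 44, 13, 1, 4]

Final heap: [50, 44, 13, 1, 4]


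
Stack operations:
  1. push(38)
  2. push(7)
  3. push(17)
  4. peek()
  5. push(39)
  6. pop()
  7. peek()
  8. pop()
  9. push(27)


push(38) -> [38]
push(7) -> [38, 7]
push(17) -> [38, 7, 17]
peek()->17
push(39) -> [38, 7, 17, 39]
pop()->39, [38, 7, 17]
peek()->17
pop()->17, [38, 7]
push(27) -> [38, 7, 27]

Final stack: [38, 7, 27]


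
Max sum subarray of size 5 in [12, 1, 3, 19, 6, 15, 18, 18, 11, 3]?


[0:5]: 41
[1:6]: 44
[2:7]: 61
[3:8]: 76
[4:9]: 68
[5:10]: 65

Max: 76 at [3:8]


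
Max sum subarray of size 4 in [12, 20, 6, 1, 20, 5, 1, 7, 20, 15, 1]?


[0:4]: 39
[1:5]: 47
[2:6]: 32
[3:7]: 27
[4:8]: 33
[5:9]: 33
[6:10]: 43
[7:11]: 43

Max: 47 at [1:5]


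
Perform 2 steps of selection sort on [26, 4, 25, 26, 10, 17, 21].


Initial: [26, 4, 25, 26, 10, 17, 21]
Step 1: min=4 at 1
  Swap: [4, 26, 25, 26, 10, 17, 21]
Step 2: min=10 at 4
  Swap: [4, 10, 25, 26, 26, 17, 21]

After 2 steps: [4, 10, 25, 26, 26, 17, 21]


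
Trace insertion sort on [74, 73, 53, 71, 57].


Initial: [74, 73, 53, 71, 57]
Insert 73: [73, 74, 53, 71, 57]
Insert 53: [53, 73, 74, 71, 57]
Insert 71: [53, 71, 73, 74, 57]
Insert 57: [53, 57, 71, 73, 74]

Sorted: [53, 57, 71, 73, 74]


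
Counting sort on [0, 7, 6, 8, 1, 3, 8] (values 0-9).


Input: [0, 7, 6, 8, 1, 3, 8]
Counts: [1, 1, 0, 1, 0, 0, 1, 1, 2, 0]

Sorted: [0, 1, 3, 6, 7, 8, 8]


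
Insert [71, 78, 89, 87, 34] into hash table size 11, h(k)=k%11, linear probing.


Insert 71: h=5 -> slot 5
Insert 78: h=1 -> slot 1
Insert 89: h=1, 1 probes -> slot 2
Insert 87: h=10 -> slot 10
Insert 34: h=1, 2 probes -> slot 3

Table: [None, 78, 89, 34, None, 71, None, None, None, None, 87]


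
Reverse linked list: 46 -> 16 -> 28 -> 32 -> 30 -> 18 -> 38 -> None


Step 1: curr=46, set curr.next=prev(None) | reversed so far: 46
Step 2: curr=16, set curr.next=prev(46) | reversed so far: 16 -> 46
Step 3: curr=28, set curr.next=prev(16) | reversed so far: 28 -> 16 -> 46
Step 4: curr=32, set curr.next=prev(28) | reversed so far: 32 -> 28 -> 16 -> 46
Step 5: curr=30, set curr.next=prev(32) | reversed so far: 30 -> 32 -> 28 -> 16 -> 46
Step 6: curr=18, set curr.next=prev(30) | reversed so far: 18 -> 30 -> 32 -> 28 -> 16 -> 46
Step 7: curr=38, set curr.next=prev(18) | reversed so far: 38 -> 18 -> 30 -> 32 -> 28 -> 16 -> 46

38 -> 18 -> 30 -> 32 -> 28 -> 16 -> 46 -> None


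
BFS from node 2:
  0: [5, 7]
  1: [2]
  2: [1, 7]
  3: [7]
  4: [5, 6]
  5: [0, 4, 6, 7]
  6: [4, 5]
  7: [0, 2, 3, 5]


Visit 2, enqueue [1, 7]
Visit 1, enqueue []
Visit 7, enqueue [0, 3, 5]
Visit 0, enqueue []
Visit 3, enqueue []
Visit 5, enqueue [4, 6]
Visit 4, enqueue []
Visit 6, enqueue []

BFS order: [2, 1, 7, 0, 3, 5, 4, 6]


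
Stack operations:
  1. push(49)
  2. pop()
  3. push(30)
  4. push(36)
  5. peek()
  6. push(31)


push(49) -> [49]
pop()->49, []
push(30) -> [30]
push(36) -> [30, 36]
peek()->36
push(31) -> [30, 36, 31]

Final stack: [30, 36, 31]


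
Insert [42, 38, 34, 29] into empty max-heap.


Insert 42: [42]
Insert 38: [42, 38]
Insert 34: [42, 38, 34]
Insert 29: [42, 38, 34, 29]

Final heap: [42, 38, 34, 29]


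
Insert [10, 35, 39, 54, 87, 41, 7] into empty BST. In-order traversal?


Insert 10: root
Insert 35: R from 10
Insert 39: R from 10 -> R from 35
Insert 54: R from 10 -> R from 35 -> R from 39
Insert 87: R from 10 -> R from 35 -> R from 39 -> R from 54
Insert 41: R from 10 -> R from 35 -> R from 39 -> L from 54
Insert 7: L from 10

In-order: [7, 10, 35, 39, 41, 54, 87]


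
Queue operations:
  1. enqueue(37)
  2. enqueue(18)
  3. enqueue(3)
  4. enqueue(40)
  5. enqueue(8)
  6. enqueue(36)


enqueue(37) -> [37]
enqueue(18) -> [37, 18]
enqueue(3) -> [37, 18, 3]
enqueue(40) -> [37, 18, 3, 40]
enqueue(8) -> [37, 18, 3, 40, 8]
enqueue(36) -> [37, 18, 3, 40, 8, 36]

Final queue: [37, 18, 3, 40, 8, 36]


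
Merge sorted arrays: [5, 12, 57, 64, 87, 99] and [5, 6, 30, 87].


Take 5 from A
Take 5 from B
Take 6 from B
Take 12 from A
Take 30 from B
Take 57 from A
Take 64 from A
Take 87 from A
Take 87 from B

Merged: [5, 5, 6, 12, 30, 57, 64, 87, 87, 99]


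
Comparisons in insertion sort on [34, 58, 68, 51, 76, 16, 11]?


Algorithm: insertion sort
Input: [34, 58, 68, 51, 76, 16, 11]
Sorted: [11, 16, 34, 51, 58, 68, 76]

17


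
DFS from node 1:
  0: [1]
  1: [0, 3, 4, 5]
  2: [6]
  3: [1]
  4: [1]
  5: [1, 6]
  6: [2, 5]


Visit 1, push [5, 4, 3, 0]
Visit 0, push []
Visit 3, push []
Visit 4, push []
Visit 5, push [6]
Visit 6, push [2]
Visit 2, push []

DFS order: [1, 0, 3, 4, 5, 6, 2]


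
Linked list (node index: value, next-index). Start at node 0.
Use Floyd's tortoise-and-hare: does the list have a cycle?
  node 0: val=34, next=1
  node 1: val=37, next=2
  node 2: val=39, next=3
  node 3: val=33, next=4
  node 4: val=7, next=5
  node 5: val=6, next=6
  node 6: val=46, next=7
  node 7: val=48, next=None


Floyd's tortoise (slow, +1) and hare (fast, +2):
  init: slow=0, fast=0
  step 1: slow=1, fast=2
  step 2: slow=2, fast=4
  step 3: slow=3, fast=6
  step 4: fast 6->7->None, no cycle

Cycle: no


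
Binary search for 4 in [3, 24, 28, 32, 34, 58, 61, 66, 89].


Step 1: lo=0, hi=8, mid=4, val=34
Step 2: lo=0, hi=3, mid=1, val=24
Step 3: lo=0, hi=0, mid=0, val=3

Not found


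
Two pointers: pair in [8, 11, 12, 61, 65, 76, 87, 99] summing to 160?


lo=0(8)+hi=7(99)=107
lo=1(11)+hi=7(99)=110
lo=2(12)+hi=7(99)=111
lo=3(61)+hi=7(99)=160

Yes: 61+99=160


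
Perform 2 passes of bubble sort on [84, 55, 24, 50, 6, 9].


Initial: [84, 55, 24, 50, 6, 9]
Pass 1: [55, 24, 50, 6, 9, 84] (5 swaps)
Pass 2: [24, 50, 6, 9, 55, 84] (4 swaps)

After 2 passes: [24, 50, 6, 9, 55, 84]


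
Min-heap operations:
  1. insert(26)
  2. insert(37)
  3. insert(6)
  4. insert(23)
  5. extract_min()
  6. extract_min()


insert(26) -> [26]
insert(37) -> [26, 37]
insert(6) -> [6, 37, 26]
insert(23) -> [6, 23, 26, 37]
extract_min()->6, [23, 37, 26]
extract_min()->23, [26, 37]

Final heap: [26, 37]


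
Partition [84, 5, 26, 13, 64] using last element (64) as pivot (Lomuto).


Pivot: 64
  5 <= 64: swap -> [5, 84, 26, 13, 64]
  26 <= 64: swap -> [5, 26, 84, 13, 64]
  13 <= 64: swap -> [5, 26, 13, 84, 64]
Place pivot at 3: [5, 26, 13, 64, 84]

Partitioned: [5, 26, 13, 64, 84]


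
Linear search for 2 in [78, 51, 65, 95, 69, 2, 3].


i=0: 78!=2
i=1: 51!=2
i=2: 65!=2
i=3: 95!=2
i=4: 69!=2
i=5: 2==2 found!

Found at 5, 6 comps


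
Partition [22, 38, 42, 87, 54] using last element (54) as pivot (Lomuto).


Pivot: 54
  22 <= 54: advance i (no swap)
  38 <= 54: advance i (no swap)
  42 <= 54: advance i (no swap)
Place pivot at 3: [22, 38, 42, 54, 87]

Partitioned: [22, 38, 42, 54, 87]


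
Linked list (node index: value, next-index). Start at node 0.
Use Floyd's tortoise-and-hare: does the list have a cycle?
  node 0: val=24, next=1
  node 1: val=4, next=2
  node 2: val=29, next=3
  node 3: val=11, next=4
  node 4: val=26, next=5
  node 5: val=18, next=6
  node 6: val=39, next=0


Floyd's tortoise (slow, +1) and hare (fast, +2):
  init: slow=0, fast=0
  step 1: slow=1, fast=2
  step 2: slow=2, fast=4
  step 3: slow=3, fast=6
  step 4: slow=4, fast=1
  step 5: slow=5, fast=3
  step 6: slow=6, fast=5
  step 7: slow=0, fast=0
  slow == fast at node 0: cycle detected

Cycle: yes


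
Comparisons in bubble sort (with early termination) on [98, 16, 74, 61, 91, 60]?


Algorithm: bubble sort (with early termination)
Input: [98, 16, 74, 61, 91, 60]
Sorted: [16, 60, 61, 74, 91, 98]

15


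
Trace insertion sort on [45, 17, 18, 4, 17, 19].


Initial: [45, 17, 18, 4, 17, 19]
Insert 17: [17, 45, 18, 4, 17, 19]
Insert 18: [17, 18, 45, 4, 17, 19]
Insert 4: [4, 17, 18, 45, 17, 19]
Insert 17: [4, 17, 17, 18, 45, 19]
Insert 19: [4, 17, 17, 18, 19, 45]

Sorted: [4, 17, 17, 18, 19, 45]


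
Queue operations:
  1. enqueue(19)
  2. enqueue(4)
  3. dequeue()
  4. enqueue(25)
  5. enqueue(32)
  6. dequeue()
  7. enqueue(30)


enqueue(19) -> [19]
enqueue(4) -> [19, 4]
dequeue()->19, [4]
enqueue(25) -> [4, 25]
enqueue(32) -> [4, 25, 32]
dequeue()->4, [25, 32]
enqueue(30) -> [25, 32, 30]

Final queue: [25, 32, 30]


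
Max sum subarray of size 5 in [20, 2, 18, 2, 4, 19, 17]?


[0:5]: 46
[1:6]: 45
[2:7]: 60

Max: 60 at [2:7]


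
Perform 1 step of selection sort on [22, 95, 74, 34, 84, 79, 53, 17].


Initial: [22, 95, 74, 34, 84, 79, 53, 17]
Step 1: min=17 at 7
  Swap: [17, 95, 74, 34, 84, 79, 53, 22]

After 1 step: [17, 95, 74, 34, 84, 79, 53, 22]


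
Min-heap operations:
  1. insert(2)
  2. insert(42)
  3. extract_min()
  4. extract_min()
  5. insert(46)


insert(2) -> [2]
insert(42) -> [2, 42]
extract_min()->2, [42]
extract_min()->42, []
insert(46) -> [46]

Final heap: [46]


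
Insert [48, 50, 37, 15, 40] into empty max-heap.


Insert 48: [48]
Insert 50: [50, 48]
Insert 37: [50, 48, 37]
Insert 15: [50, 48, 37, 15]
Insert 40: [50, 48, 37, 15, 40]

Final heap: [50, 48, 37, 15, 40]


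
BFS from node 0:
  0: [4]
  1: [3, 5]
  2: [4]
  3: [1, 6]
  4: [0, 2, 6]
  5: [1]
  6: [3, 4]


Visit 0, enqueue [4]
Visit 4, enqueue [2, 6]
Visit 2, enqueue []
Visit 6, enqueue [3]
Visit 3, enqueue [1]
Visit 1, enqueue [5]
Visit 5, enqueue []

BFS order: [0, 4, 2, 6, 3, 1, 5]


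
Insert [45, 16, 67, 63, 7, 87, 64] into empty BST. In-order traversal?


Insert 45: root
Insert 16: L from 45
Insert 67: R from 45
Insert 63: R from 45 -> L from 67
Insert 7: L from 45 -> L from 16
Insert 87: R from 45 -> R from 67
Insert 64: R from 45 -> L from 67 -> R from 63

In-order: [7, 16, 45, 63, 64, 67, 87]


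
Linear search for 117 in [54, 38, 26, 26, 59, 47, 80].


i=0: 54!=117
i=1: 38!=117
i=2: 26!=117
i=3: 26!=117
i=4: 59!=117
i=5: 47!=117
i=6: 80!=117

Not found, 7 comps


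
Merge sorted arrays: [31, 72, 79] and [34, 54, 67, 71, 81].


Take 31 from A
Take 34 from B
Take 54 from B
Take 67 from B
Take 71 from B
Take 72 from A
Take 79 from A

Merged: [31, 34, 54, 67, 71, 72, 79, 81]


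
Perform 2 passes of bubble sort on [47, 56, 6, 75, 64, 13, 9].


Initial: [47, 56, 6, 75, 64, 13, 9]
Pass 1: [47, 6, 56, 64, 13, 9, 75] (4 swaps)
Pass 2: [6, 47, 56, 13, 9, 64, 75] (3 swaps)

After 2 passes: [6, 47, 56, 13, 9, 64, 75]


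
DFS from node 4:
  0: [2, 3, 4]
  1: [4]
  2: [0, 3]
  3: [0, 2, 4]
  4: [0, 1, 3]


Visit 4, push [3, 1, 0]
Visit 0, push [3, 2]
Visit 2, push [3]
Visit 3, push []
Visit 1, push []

DFS order: [4, 0, 2, 3, 1]


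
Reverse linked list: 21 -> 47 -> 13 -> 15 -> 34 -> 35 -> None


Step 1: curr=21, set curr.next=prev(None) | reversed so far: 21
Step 2: curr=47, set curr.next=prev(21) | reversed so far: 47 -> 21
Step 3: curr=13, set curr.next=prev(47) | reversed so far: 13 -> 47 -> 21
Step 4: curr=15, set curr.next=prev(13) | reversed so far: 15 -> 13 -> 47 -> 21
Step 5: curr=34, set curr.next=prev(15) | reversed so far: 34 -> 15 -> 13 -> 47 -> 21
Step 6: curr=35, set curr.next=prev(34) | reversed so far: 35 -> 34 -> 15 -> 13 -> 47 -> 21

35 -> 34 -> 15 -> 13 -> 47 -> 21 -> None


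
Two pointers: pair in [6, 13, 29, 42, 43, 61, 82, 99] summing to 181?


lo=0(6)+hi=7(99)=105
lo=1(13)+hi=7(99)=112
lo=2(29)+hi=7(99)=128
lo=3(42)+hi=7(99)=141
lo=4(43)+hi=7(99)=142
lo=5(61)+hi=7(99)=160
lo=6(82)+hi=7(99)=181

Yes: 82+99=181


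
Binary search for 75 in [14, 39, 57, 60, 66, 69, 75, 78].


Step 1: lo=0, hi=7, mid=3, val=60
Step 2: lo=4, hi=7, mid=5, val=69
Step 3: lo=6, hi=7, mid=6, val=75

Found at index 6


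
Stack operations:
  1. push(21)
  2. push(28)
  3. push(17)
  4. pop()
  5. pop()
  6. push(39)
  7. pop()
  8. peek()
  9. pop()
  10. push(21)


push(21) -> [21]
push(28) -> [21, 28]
push(17) -> [21, 28, 17]
pop()->17, [21, 28]
pop()->28, [21]
push(39) -> [21, 39]
pop()->39, [21]
peek()->21
pop()->21, []
push(21) -> [21]

Final stack: [21]


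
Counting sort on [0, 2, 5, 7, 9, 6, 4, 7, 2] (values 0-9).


Input: [0, 2, 5, 7, 9, 6, 4, 7, 2]
Counts: [1, 0, 2, 0, 1, 1, 1, 2, 0, 1]

Sorted: [0, 2, 2, 4, 5, 6, 7, 7, 9]


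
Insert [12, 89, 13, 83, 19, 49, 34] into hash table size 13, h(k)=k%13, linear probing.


Insert 12: h=12 -> slot 12
Insert 89: h=11 -> slot 11
Insert 13: h=0 -> slot 0
Insert 83: h=5 -> slot 5
Insert 19: h=6 -> slot 6
Insert 49: h=10 -> slot 10
Insert 34: h=8 -> slot 8

Table: [13, None, None, None, None, 83, 19, None, 34, None, 49, 89, 12]


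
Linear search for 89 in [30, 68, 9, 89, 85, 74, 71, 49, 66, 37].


i=0: 30!=89
i=1: 68!=89
i=2: 9!=89
i=3: 89==89 found!

Found at 3, 4 comps


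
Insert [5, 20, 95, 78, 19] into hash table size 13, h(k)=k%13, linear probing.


Insert 5: h=5 -> slot 5
Insert 20: h=7 -> slot 7
Insert 95: h=4 -> slot 4
Insert 78: h=0 -> slot 0
Insert 19: h=6 -> slot 6

Table: [78, None, None, None, 95, 5, 19, 20, None, None, None, None, None]


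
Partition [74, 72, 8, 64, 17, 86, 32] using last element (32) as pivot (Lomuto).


Pivot: 32
  8 <= 32: swap -> [8, 72, 74, 64, 17, 86, 32]
  17 <= 32: swap -> [8, 17, 74, 64, 72, 86, 32]
Place pivot at 2: [8, 17, 32, 64, 72, 86, 74]

Partitioned: [8, 17, 32, 64, 72, 86, 74]


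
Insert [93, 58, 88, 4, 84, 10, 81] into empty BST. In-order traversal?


Insert 93: root
Insert 58: L from 93
Insert 88: L from 93 -> R from 58
Insert 4: L from 93 -> L from 58
Insert 84: L from 93 -> R from 58 -> L from 88
Insert 10: L from 93 -> L from 58 -> R from 4
Insert 81: L from 93 -> R from 58 -> L from 88 -> L from 84

In-order: [4, 10, 58, 81, 84, 88, 93]


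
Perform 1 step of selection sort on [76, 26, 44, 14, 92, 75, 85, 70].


Initial: [76, 26, 44, 14, 92, 75, 85, 70]
Step 1: min=14 at 3
  Swap: [14, 26, 44, 76, 92, 75, 85, 70]

After 1 step: [14, 26, 44, 76, 92, 75, 85, 70]


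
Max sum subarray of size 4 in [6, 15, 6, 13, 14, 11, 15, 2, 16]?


[0:4]: 40
[1:5]: 48
[2:6]: 44
[3:7]: 53
[4:8]: 42
[5:9]: 44

Max: 53 at [3:7]


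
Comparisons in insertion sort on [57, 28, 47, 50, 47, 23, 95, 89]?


Algorithm: insertion sort
Input: [57, 28, 47, 50, 47, 23, 95, 89]
Sorted: [23, 28, 47, 47, 50, 57, 89, 95]

16


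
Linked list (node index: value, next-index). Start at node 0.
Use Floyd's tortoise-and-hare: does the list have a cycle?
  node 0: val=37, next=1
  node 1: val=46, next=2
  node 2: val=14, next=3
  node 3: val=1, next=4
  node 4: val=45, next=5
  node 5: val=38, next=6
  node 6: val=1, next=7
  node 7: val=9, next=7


Floyd's tortoise (slow, +1) and hare (fast, +2):
  init: slow=0, fast=0
  step 1: slow=1, fast=2
  step 2: slow=2, fast=4
  step 3: slow=3, fast=6
  step 4: slow=4, fast=7
  step 5: slow=5, fast=7
  step 6: slow=6, fast=7
  step 7: slow=7, fast=7
  slow == fast at node 7: cycle detected

Cycle: yes


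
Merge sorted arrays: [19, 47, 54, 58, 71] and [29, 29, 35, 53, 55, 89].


Take 19 from A
Take 29 from B
Take 29 from B
Take 35 from B
Take 47 from A
Take 53 from B
Take 54 from A
Take 55 from B
Take 58 from A
Take 71 from A

Merged: [19, 29, 29, 35, 47, 53, 54, 55, 58, 71, 89]


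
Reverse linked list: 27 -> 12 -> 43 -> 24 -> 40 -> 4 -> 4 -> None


Step 1: curr=27, set curr.next=prev(None) | reversed so far: 27
Step 2: curr=12, set curr.next=prev(27) | reversed so far: 12 -> 27
Step 3: curr=43, set curr.next=prev(12) | reversed so far: 43 -> 12 -> 27
Step 4: curr=24, set curr.next=prev(43) | reversed so far: 24 -> 43 -> 12 -> 27
Step 5: curr=40, set curr.next=prev(24) | reversed so far: 40 -> 24 -> 43 -> 12 -> 27
Step 6: curr=4, set curr.next=prev(40) | reversed so far: 4 -> 40 -> 24 -> 43 -> 12 -> 27
Step 7: curr=4, set curr.next=prev(4) | reversed so far: 4 -> 4 -> 40 -> 24 -> 43 -> 12 -> 27

4 -> 4 -> 40 -> 24 -> 43 -> 12 -> 27 -> None


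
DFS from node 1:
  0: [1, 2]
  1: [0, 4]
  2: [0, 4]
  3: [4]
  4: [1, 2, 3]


Visit 1, push [4, 0]
Visit 0, push [2]
Visit 2, push [4]
Visit 4, push [3]
Visit 3, push []

DFS order: [1, 0, 2, 4, 3]


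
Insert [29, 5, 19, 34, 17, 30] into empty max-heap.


Insert 29: [29]
Insert 5: [29, 5]
Insert 19: [29, 5, 19]
Insert 34: [34, 29, 19, 5]
Insert 17: [34, 29, 19, 5, 17]
Insert 30: [34, 29, 30, 5, 17, 19]

Final heap: [34, 29, 30, 5, 17, 19]


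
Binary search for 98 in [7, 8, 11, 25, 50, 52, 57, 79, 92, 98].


Step 1: lo=0, hi=9, mid=4, val=50
Step 2: lo=5, hi=9, mid=7, val=79
Step 3: lo=8, hi=9, mid=8, val=92
Step 4: lo=9, hi=9, mid=9, val=98

Found at index 9


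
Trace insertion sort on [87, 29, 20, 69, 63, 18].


Initial: [87, 29, 20, 69, 63, 18]
Insert 29: [29, 87, 20, 69, 63, 18]
Insert 20: [20, 29, 87, 69, 63, 18]
Insert 69: [20, 29, 69, 87, 63, 18]
Insert 63: [20, 29, 63, 69, 87, 18]
Insert 18: [18, 20, 29, 63, 69, 87]

Sorted: [18, 20, 29, 63, 69, 87]


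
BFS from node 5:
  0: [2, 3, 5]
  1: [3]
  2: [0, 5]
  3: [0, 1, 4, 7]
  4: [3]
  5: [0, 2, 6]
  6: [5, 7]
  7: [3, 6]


Visit 5, enqueue [0, 2, 6]
Visit 0, enqueue [3]
Visit 2, enqueue []
Visit 6, enqueue [7]
Visit 3, enqueue [1, 4]
Visit 7, enqueue []
Visit 1, enqueue []
Visit 4, enqueue []

BFS order: [5, 0, 2, 6, 3, 7, 1, 4]


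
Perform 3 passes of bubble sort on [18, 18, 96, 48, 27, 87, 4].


Initial: [18, 18, 96, 48, 27, 87, 4]
Pass 1: [18, 18, 48, 27, 87, 4, 96] (4 swaps)
Pass 2: [18, 18, 27, 48, 4, 87, 96] (2 swaps)
Pass 3: [18, 18, 27, 4, 48, 87, 96] (1 swaps)

After 3 passes: [18, 18, 27, 4, 48, 87, 96]


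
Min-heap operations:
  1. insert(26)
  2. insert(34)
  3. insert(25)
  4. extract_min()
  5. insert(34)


insert(26) -> [26]
insert(34) -> [26, 34]
insert(25) -> [25, 34, 26]
extract_min()->25, [26, 34]
insert(34) -> [26, 34, 34]

Final heap: [26, 34, 34]


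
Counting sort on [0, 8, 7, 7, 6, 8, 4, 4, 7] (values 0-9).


Input: [0, 8, 7, 7, 6, 8, 4, 4, 7]
Counts: [1, 0, 0, 0, 2, 0, 1, 3, 2, 0]

Sorted: [0, 4, 4, 6, 7, 7, 7, 8, 8]


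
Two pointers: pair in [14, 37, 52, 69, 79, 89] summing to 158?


lo=0(14)+hi=5(89)=103
lo=1(37)+hi=5(89)=126
lo=2(52)+hi=5(89)=141
lo=3(69)+hi=5(89)=158

Yes: 69+89=158


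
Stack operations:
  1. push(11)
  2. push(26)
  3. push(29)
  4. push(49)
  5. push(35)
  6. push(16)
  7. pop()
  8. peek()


push(11) -> [11]
push(26) -> [11, 26]
push(29) -> [11, 26, 29]
push(49) -> [11, 26, 29, 49]
push(35) -> [11, 26, 29, 49, 35]
push(16) -> [11, 26, 29, 49, 35, 16]
pop()->16, [11, 26, 29, 49, 35]
peek()->35

Final stack: [11, 26, 29, 49, 35]


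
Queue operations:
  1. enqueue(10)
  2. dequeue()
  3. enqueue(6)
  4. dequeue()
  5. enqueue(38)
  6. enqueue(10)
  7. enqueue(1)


enqueue(10) -> [10]
dequeue()->10, []
enqueue(6) -> [6]
dequeue()->6, []
enqueue(38) -> [38]
enqueue(10) -> [38, 10]
enqueue(1) -> [38, 10, 1]

Final queue: [38, 10, 1]


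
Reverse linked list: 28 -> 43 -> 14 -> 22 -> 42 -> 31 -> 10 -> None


Step 1: curr=28, set curr.next=prev(None) | reversed so far: 28
Step 2: curr=43, set curr.next=prev(28) | reversed so far: 43 -> 28
Step 3: curr=14, set curr.next=prev(43) | reversed so far: 14 -> 43 -> 28
Step 4: curr=22, set curr.next=prev(14) | reversed so far: 22 -> 14 -> 43 -> 28
Step 5: curr=42, set curr.next=prev(22) | reversed so far: 42 -> 22 -> 14 -> 43 -> 28
Step 6: curr=31, set curr.next=prev(42) | reversed so far: 31 -> 42 -> 22 -> 14 -> 43 -> 28
Step 7: curr=10, set curr.next=prev(31) | reversed so far: 10 -> 31 -> 42 -> 22 -> 14 -> 43 -> 28

10 -> 31 -> 42 -> 22 -> 14 -> 43 -> 28 -> None


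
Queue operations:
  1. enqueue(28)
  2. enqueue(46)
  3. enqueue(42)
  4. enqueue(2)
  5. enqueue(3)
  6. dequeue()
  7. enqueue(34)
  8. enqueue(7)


enqueue(28) -> [28]
enqueue(46) -> [28, 46]
enqueue(42) -> [28, 46, 42]
enqueue(2) -> [28, 46, 42, 2]
enqueue(3) -> [28, 46, 42, 2, 3]
dequeue()->28, [46, 42, 2, 3]
enqueue(34) -> [46, 42, 2, 3, 34]
enqueue(7) -> [46, 42, 2, 3, 34, 7]

Final queue: [46, 42, 2, 3, 34, 7]


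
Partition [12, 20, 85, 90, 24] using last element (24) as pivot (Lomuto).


Pivot: 24
  12 <= 24: advance i (no swap)
  20 <= 24: advance i (no swap)
Place pivot at 2: [12, 20, 24, 90, 85]

Partitioned: [12, 20, 24, 90, 85]


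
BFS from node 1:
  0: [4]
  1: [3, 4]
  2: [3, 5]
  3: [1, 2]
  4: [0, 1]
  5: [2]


Visit 1, enqueue [3, 4]
Visit 3, enqueue [2]
Visit 4, enqueue [0]
Visit 2, enqueue [5]
Visit 0, enqueue []
Visit 5, enqueue []

BFS order: [1, 3, 4, 2, 0, 5]


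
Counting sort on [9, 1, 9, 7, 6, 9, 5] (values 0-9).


Input: [9, 1, 9, 7, 6, 9, 5]
Counts: [0, 1, 0, 0, 0, 1, 1, 1, 0, 3]

Sorted: [1, 5, 6, 7, 9, 9, 9]


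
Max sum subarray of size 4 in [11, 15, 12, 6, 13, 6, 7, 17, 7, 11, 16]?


[0:4]: 44
[1:5]: 46
[2:6]: 37
[3:7]: 32
[4:8]: 43
[5:9]: 37
[6:10]: 42
[7:11]: 51

Max: 51 at [7:11]


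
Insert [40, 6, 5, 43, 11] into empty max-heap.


Insert 40: [40]
Insert 6: [40, 6]
Insert 5: [40, 6, 5]
Insert 43: [43, 40, 5, 6]
Insert 11: [43, 40, 5, 6, 11]

Final heap: [43, 40, 5, 6, 11]


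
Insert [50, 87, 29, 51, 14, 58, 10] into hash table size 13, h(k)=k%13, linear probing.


Insert 50: h=11 -> slot 11
Insert 87: h=9 -> slot 9
Insert 29: h=3 -> slot 3
Insert 51: h=12 -> slot 12
Insert 14: h=1 -> slot 1
Insert 58: h=6 -> slot 6
Insert 10: h=10 -> slot 10

Table: [None, 14, None, 29, None, None, 58, None, None, 87, 10, 50, 51]


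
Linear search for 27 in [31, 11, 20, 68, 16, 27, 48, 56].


i=0: 31!=27
i=1: 11!=27
i=2: 20!=27
i=3: 68!=27
i=4: 16!=27
i=5: 27==27 found!

Found at 5, 6 comps
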